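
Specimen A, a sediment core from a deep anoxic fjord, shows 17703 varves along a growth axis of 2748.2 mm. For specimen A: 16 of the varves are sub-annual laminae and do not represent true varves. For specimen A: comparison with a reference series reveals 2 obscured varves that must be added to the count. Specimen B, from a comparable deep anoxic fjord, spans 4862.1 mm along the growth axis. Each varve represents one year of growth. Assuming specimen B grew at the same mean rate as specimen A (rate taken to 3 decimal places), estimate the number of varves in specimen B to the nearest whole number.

Specimen A: true varve count = 17703 − 16 + 2 = 17689.
A: Mean rate = 2748.2 mm / 17689 years ≈ 0.155 mm per year.
For B, 4862.1 / 0.155 = 31368.39 years ≈ 31368 varves.

31368 varves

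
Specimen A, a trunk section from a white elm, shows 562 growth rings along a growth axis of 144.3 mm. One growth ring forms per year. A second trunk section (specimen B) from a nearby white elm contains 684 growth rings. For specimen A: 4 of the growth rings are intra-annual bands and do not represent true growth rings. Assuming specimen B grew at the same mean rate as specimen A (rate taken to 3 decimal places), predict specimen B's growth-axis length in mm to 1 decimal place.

177.2 mm

Specimen A: adjusted count: 562 − 4 = 558 growth rings.
A: Extension rate ≈ 144.3 / 558 = 0.259 mm/year.
B's length ≈ 0.259 × 684 = 177.2 mm.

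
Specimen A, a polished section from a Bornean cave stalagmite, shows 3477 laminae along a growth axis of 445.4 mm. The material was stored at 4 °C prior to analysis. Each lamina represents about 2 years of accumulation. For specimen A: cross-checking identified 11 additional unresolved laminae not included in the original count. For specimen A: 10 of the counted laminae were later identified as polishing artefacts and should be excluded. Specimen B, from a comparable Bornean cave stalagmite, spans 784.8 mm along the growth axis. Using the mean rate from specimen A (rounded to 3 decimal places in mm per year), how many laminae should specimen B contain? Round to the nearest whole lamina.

Specimen A: after corrections the count is 3477 − 10 + 11 = 3478 laminae.
Specimen A: at 2 years per lamina, 3478 × 2 = 6956 years.
A: Extension rate ≈ 445.4 / 6956 = 0.064 mm/year.
Specimen B: 784.8 mm / 0.064 mm per year = 12262.50 years; at 2 years per lamina that is 12262.50 / 2 ≈ 6131 laminae.

6131 laminae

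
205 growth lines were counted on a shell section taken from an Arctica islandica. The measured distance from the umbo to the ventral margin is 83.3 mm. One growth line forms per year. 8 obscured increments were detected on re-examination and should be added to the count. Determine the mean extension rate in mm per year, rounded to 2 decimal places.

After corrections the count is 205 + 8 = 213 growth lines.
Mean rate = 83.3 mm / 213 years ≈ 0.39 mm per year.

0.39 mm per year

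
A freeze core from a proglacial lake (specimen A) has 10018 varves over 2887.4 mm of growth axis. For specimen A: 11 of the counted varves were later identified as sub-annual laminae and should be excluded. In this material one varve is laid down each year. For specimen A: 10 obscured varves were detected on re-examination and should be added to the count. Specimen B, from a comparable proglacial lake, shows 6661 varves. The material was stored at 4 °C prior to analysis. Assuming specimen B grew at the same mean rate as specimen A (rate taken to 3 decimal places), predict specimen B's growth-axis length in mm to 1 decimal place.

1918.4 mm

Specimen A: after corrections the count is 10018 − 11 + 10 = 10017 varves.
A: 2887.4 mm over 10017 years gives 2887.4 / 10017 ≈ 0.288 mm per year.
B's length ≈ 0.288 × 6661 = 1918.4 mm.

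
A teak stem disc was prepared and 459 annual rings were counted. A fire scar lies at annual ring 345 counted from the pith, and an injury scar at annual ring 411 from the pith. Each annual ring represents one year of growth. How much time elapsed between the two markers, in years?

The two markers are separated by 411 − 345 = 66 annual rings.
At one annual ring per year, 66 years elapsed between them.

66 yr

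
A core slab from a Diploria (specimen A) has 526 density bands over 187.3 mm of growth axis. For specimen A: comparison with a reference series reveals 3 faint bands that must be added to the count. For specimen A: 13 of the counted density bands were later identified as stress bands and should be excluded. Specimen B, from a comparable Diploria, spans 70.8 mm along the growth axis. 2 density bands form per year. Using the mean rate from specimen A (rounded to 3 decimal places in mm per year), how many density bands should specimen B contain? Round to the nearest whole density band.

Specimen A: correcting the raw count gives 526 − 13 + 3 = 516 true density bands.
Specimen A: with 2 density bands per year, 516 / 2 = 258 years.
A: Extension rate ≈ 187.3 / 258 = 0.726 mm/year.
Specimen B: 70.8 mm / 0.726 mm per year = 97.52 years; at 2 density bands per year that is 97.52 × 2 ≈ 195 density bands.

195 density bands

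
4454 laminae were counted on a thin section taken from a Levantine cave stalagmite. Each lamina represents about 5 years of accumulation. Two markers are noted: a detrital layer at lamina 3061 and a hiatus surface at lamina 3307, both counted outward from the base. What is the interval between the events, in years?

1230 years

The two markers are separated by 3307 − 3061 = 246 laminae.
246 laminae at 5 years each span 246 × 5 = 1230 years.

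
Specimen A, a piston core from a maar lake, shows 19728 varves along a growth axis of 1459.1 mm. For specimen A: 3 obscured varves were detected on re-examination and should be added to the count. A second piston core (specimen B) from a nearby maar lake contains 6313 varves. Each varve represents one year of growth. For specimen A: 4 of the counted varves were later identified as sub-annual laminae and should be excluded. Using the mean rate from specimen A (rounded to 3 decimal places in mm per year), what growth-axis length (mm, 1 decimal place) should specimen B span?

467.2 mm

Specimen A: correcting the raw count gives 19728 − 4 + 3 = 19727 true varves.
A: Mean rate = 1459.1 mm / 19727 years ≈ 0.074 mm per year.
B's length ≈ 0.074 × 6313 = 467.2 mm.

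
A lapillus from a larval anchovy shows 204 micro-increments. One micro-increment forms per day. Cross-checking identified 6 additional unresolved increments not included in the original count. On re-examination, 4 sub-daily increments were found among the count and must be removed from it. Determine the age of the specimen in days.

After corrections the count is 204 − 4 + 6 = 206 micro-increments.
One micro-increment per day makes the duration 206 days.

206 days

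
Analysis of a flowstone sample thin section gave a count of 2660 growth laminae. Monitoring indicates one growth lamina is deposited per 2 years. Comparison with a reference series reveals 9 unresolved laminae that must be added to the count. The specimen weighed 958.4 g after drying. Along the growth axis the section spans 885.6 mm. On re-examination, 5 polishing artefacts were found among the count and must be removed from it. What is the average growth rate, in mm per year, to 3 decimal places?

After corrections the count is 2660 − 5 + 9 = 2664 growth laminae.
2664 growth laminae at 2 years each span 2664 × 2 = 5328 years.
885.6 mm over 5328 years gives 885.6 / 5328 ≈ 0.166 mm per year.

0.166 mm per year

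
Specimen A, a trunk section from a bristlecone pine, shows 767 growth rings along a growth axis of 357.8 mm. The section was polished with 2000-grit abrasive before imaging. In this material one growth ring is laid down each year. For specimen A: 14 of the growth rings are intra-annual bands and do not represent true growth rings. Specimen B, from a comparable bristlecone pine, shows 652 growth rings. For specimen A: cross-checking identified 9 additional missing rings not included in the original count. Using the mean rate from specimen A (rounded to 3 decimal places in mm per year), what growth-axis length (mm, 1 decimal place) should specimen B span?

Specimen A: correcting the raw count gives 767 − 14 + 9 = 762 true growth rings.
A: Mean rate = 357.8 mm / 762 years ≈ 0.470 mm/year.
Length of B = 0.470 × 652 = 306.4 mm.

306.4 mm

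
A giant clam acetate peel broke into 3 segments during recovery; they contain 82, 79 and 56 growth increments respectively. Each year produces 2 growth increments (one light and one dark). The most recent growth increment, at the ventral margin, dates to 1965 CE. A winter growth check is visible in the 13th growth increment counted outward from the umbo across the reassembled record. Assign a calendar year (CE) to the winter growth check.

1863 CE

Total growth increments = 82 + 79 + 56 = 217.
The winter growth check sits at growth increment 13 from the umbo, so 217 − 13 = 204 growth increments formed after it.
Dividing by 2 growth increments per year: 204 / 2 = 102 years.
The growth increment at the ventral margin is 1965 CE, so the winter growth check dates to 1965 − 102 = 1863 CE.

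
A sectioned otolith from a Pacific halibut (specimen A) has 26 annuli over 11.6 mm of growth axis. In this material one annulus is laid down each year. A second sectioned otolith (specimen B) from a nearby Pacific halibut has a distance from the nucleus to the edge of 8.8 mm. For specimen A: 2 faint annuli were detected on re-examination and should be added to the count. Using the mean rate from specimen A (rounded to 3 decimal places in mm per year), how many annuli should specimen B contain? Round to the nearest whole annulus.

21 annuli

Specimen A: correcting the raw count gives 26 + 2 = 28 true annuli.
A: Mean rate = 11.6 mm / 28 years ≈ 0.414 mm/year.
For B, 8.8 / 0.414 = 21.26 years ≈ 21 annuli.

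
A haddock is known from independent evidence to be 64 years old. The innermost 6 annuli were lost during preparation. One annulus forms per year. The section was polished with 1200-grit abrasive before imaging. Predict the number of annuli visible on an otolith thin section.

58 annuli

At one annulus per year, 64 years correspond to 64 annuli.
Subtracting the 6 annuli not captured gives 64 − 6 = 58 annuli in the record.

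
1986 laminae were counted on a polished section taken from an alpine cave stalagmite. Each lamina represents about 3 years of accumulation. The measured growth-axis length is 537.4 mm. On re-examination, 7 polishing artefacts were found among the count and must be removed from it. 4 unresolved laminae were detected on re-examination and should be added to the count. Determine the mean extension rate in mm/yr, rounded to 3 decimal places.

0.090 mm/yr

Correcting the raw count gives 1986 − 7 + 4 = 1983 true laminae.
1983 laminae at 3 years each span 1983 × 3 = 5949 years.
Mean rate = 537.4 mm / 5949 years ≈ 0.090 mm/yr.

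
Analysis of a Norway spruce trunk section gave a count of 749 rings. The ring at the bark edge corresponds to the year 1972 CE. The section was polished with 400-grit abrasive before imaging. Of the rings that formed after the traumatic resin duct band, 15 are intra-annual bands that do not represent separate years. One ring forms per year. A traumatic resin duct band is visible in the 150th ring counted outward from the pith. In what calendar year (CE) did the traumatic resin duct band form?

The traumatic resin duct band sits at ring 150 from the pith, so 749 − 150 = 599 rings formed after it.
Excluding 15 false rings: 599 − 15 = 584.
Counting back 584 years from 1972 CE places the traumatic resin duct band in 1972 − 584 = 1388 CE.

1388 CE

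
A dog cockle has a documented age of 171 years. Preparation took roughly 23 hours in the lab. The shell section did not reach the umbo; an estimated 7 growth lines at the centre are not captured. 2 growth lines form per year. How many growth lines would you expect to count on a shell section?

335 growth lines

Expected growth lines: 171 × 2 = 342.
Subtracting the 7 growth lines not captured gives 342 − 7 = 335 growth lines in the record.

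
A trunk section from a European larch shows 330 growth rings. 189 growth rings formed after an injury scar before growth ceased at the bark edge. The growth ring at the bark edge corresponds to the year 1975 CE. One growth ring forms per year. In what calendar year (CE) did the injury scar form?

189 growth rings formed after the injury scar.
The growth ring at the bark edge is 1975 CE, so the injury scar dates to 1975 − 189 = 1786 CE.

1786 CE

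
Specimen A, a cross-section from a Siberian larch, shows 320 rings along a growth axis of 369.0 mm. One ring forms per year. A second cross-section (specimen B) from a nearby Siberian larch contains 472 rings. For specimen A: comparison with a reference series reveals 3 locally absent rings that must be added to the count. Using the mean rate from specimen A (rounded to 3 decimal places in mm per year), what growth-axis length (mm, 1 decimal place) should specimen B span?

539.0 mm

Specimen A: after corrections the count is 320 + 3 = 323 rings.
A: Mean rate = 369.0 mm / 323 years ≈ 1.142 mm/year.
Length of B = 1.142 × 472 = 539.0 mm.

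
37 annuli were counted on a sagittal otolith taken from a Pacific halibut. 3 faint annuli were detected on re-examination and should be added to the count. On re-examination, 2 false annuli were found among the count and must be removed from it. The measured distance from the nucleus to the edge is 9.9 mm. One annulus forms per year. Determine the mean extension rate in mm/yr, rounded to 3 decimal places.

0.261 mm/yr

Correcting the raw count gives 37 − 2 + 3 = 38 true annuli.
Mean rate = 9.9 mm / 38 years ≈ 0.261 mm/yr.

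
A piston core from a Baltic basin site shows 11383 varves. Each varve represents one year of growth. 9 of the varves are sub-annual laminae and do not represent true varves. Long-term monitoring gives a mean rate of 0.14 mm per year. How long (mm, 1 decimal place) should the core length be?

Adjusted count: 11383 − 9 = 11374 varves.
11374 years at 0.14 mm/year gives 0.14 × 11374 = 1592.4 mm.

1592.4 mm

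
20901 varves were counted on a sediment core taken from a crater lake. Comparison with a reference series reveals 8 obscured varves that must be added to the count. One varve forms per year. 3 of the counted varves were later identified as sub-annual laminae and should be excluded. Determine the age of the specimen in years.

After corrections the count is 20901 − 3 + 8 = 20906 varves.
At one varve per year, that is 20906 years.

20906 yr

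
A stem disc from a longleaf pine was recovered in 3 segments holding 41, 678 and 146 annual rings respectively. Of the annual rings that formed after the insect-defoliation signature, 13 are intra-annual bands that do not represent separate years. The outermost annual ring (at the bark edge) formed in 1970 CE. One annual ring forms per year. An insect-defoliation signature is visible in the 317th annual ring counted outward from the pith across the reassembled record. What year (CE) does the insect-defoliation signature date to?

Total annual rings = 41 + 678 + 146 = 865.
865 − 317 = 548 annual rings lie beyond the insect-defoliation signature toward the bark edge.
Removing the 13 false annual rings leaves 548 − 13 = 535 true annual rings beyond the insect-defoliation signature.
The annual ring at the bark edge is 1970 CE, so the insect-defoliation signature dates to 1970 − 535 = 1435 CE.

1435 CE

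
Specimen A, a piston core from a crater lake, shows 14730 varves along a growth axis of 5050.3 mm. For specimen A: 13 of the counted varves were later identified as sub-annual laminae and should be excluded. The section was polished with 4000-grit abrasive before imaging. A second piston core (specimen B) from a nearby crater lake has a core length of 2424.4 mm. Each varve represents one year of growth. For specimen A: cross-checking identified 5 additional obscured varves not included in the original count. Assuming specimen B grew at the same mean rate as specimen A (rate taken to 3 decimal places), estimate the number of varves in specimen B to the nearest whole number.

Specimen A: after corrections the count is 14730 − 13 + 5 = 14722 varves.
A: Extension rate ≈ 5050.3 / 14722 = 0.343 mm/yr.
B spans 2424.4 / 0.343 = 7068.22 years ≈ 7068 varves.

7068 varves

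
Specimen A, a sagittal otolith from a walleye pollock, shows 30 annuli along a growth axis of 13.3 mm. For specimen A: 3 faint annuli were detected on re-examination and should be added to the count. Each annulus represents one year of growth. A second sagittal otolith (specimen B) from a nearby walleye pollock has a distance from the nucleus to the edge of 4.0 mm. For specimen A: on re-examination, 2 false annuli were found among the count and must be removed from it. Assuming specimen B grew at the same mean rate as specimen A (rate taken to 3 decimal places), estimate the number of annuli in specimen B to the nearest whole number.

Specimen A: true annulus count = 30 − 2 + 3 = 31.
A: 13.3 mm over 31 years gives 13.3 / 31 ≈ 0.429 mm/yr.
Specimen B: 4.0 mm / 0.429 mm per year = 9.32 years ≈ 9 annuli.

9 annuli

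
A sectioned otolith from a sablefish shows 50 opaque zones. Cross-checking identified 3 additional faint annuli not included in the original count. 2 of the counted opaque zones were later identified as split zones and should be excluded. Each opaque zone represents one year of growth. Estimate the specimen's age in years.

51 years

After corrections the count is 50 − 2 + 3 = 51 opaque zones.
One opaque zone per year makes the duration 51 years.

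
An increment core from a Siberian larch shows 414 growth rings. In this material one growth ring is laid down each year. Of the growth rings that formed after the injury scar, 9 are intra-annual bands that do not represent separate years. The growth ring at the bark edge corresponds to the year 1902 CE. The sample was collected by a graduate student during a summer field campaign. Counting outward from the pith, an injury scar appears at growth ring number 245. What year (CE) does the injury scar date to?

414 − 245 = 169 growth rings lie beyond the injury scar toward the bark edge.
169 − 9 false = 160 true growth rings after the injury scar.
The growth ring at the bark edge is 1902 CE, so the injury scar dates to 1902 − 160 = 1742 CE.

1742 CE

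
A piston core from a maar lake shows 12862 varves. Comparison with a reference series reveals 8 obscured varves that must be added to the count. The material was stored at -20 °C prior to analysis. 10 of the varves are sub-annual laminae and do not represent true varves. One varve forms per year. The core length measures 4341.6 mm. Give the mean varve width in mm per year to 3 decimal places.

Adjusted count: 12862 − 10 + 8 = 12860 varves.
4341.6 mm over 12860 years gives 4341.6 / 12860 ≈ 0.338 mm per year.

0.338 mm per year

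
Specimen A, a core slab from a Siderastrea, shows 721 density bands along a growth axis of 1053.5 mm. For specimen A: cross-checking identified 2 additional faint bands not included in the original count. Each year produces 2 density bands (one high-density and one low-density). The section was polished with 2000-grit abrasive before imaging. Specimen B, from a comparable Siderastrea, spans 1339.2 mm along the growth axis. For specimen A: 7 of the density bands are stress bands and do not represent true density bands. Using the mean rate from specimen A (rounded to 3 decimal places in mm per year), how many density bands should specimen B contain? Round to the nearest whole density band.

Specimen A: adjusted count: 721 − 7 + 2 = 716 density bands.
Specimen A: 716 density bands at 2 per year is 716 / 2 = 358 years.
A: Mean rate = 1053.5 mm / 358 years ≈ 2.943 mm/year.
Specimen B: 1339.2 mm / 2.943 mm per year = 455.05 years; at 2 density bands per year that is 455.05 × 2 ≈ 910 density bands.

910 density bands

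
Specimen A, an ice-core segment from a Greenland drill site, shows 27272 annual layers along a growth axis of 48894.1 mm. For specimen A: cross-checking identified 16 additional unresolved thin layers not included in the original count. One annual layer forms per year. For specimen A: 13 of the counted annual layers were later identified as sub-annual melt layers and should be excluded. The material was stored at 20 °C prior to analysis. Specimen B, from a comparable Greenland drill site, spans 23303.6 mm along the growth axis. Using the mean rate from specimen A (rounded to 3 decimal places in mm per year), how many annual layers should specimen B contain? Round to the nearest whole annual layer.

Specimen A: true annual layer count = 27272 − 13 + 16 = 27275.
A: Extension rate ≈ 48894.1 / 27275 = 1.793 mm/year.
Specimen B: 23303.6 mm / 1.793 mm per year = 12996.99 years ≈ 12997 annual layers.

12997 annual layers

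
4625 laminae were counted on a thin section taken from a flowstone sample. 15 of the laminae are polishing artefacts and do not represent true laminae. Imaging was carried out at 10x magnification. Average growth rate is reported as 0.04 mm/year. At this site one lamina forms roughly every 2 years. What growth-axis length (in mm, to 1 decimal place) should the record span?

True lamina count = 4625 − 15 = 4610.
At 2 years per lamina, 4610 × 2 = 9220 years.
Predicted length = 0.04 mm/year × 9220 years = 368.8 mm.

368.8 mm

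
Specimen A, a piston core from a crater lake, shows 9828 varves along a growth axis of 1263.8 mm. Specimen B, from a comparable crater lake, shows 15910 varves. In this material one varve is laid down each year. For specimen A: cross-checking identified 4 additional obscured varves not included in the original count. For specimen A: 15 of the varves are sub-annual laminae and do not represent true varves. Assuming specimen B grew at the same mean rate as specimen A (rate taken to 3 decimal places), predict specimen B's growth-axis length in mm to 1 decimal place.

Specimen A: after corrections the count is 9828 − 15 + 4 = 9817 varves.
A: 1263.8 mm over 9817 years gives 1263.8 / 9817 ≈ 0.129 mm/yr.
B's length ≈ 0.129 × 15910 = 2052.4 mm.

2052.4 mm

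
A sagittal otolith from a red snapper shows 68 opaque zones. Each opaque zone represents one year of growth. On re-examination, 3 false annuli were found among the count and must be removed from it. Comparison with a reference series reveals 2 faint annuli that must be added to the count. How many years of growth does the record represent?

67 yr

After corrections the count is 68 − 3 + 2 = 67 opaque zones.
With a one-to-one opaque zone periodicity this is 67 years.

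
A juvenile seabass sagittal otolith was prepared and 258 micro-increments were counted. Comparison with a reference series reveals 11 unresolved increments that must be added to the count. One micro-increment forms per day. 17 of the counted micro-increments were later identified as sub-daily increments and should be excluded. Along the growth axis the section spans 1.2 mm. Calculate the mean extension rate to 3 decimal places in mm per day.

0.005 mm per day

Adjusted count: 258 − 17 + 11 = 252 micro-increments.
Extension rate ≈ 1.2 / 252 = 0.005 mm per day.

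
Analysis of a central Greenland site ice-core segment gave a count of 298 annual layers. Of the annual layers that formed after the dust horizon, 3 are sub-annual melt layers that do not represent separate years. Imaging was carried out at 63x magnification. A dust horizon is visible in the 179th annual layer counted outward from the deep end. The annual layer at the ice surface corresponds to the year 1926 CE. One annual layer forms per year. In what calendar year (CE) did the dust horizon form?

Between annual layer 179 and the ice surface there are 298 − 179 = 119 annual layers.
Excluding 3 false annual layers: 119 − 3 = 116.
Counting back 116 years from 1926 CE places the dust horizon in 1926 − 116 = 1810 CE.

1810 CE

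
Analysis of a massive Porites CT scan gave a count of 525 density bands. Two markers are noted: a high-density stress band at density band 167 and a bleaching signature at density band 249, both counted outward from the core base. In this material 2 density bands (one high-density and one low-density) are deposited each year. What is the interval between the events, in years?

41 years

Separation: 249 − 167 = 82 density bands.
With 2 density bands per year, 82 / 2 = 41 years.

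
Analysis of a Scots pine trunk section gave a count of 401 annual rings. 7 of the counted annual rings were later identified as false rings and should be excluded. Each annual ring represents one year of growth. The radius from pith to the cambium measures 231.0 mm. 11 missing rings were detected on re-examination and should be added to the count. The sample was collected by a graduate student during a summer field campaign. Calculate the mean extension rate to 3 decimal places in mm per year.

0.570 mm per year

True annual ring count = 401 − 7 + 11 = 405.
Extension rate ≈ 231.0 / 405 = 0.570 mm per year.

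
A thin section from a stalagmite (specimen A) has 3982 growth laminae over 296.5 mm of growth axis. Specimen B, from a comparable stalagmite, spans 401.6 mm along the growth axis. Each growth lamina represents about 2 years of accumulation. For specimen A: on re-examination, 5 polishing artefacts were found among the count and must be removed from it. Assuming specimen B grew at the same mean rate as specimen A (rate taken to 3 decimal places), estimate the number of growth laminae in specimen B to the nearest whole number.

5427 growth laminae

Specimen A: correcting the raw count gives 3982 − 5 = 3977 true growth laminae.
Specimen A: 3977 growth laminae at 2 years each span 3977 × 2 = 7954 years.
A: Mean rate = 296.5 mm / 7954 years ≈ 0.037 mm/yr.
B spans 401.6 / 0.037 = 10854.05 years; at 2 years per growth lamina that is 10854.05 / 2 ≈ 5427 growth laminae.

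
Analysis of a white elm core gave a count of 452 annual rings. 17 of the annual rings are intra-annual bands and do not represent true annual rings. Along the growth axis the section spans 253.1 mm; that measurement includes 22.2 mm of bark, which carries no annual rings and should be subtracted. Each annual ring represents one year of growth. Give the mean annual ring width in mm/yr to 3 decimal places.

0.531 mm/yr

True annual ring count = 452 − 17 = 435.
Net length = 253.1 − 22.2 = 230.9 mm.
Mean rate = 230.9 mm / 435 years ≈ 0.531 mm/yr.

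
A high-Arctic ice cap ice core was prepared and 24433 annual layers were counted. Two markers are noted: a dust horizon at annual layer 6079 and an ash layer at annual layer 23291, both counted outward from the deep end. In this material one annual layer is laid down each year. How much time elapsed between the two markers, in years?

17212 years

23291 − 6079 = 17212 annual layers lie between the two events.
At one annual layer per year, 17212 years elapsed between them.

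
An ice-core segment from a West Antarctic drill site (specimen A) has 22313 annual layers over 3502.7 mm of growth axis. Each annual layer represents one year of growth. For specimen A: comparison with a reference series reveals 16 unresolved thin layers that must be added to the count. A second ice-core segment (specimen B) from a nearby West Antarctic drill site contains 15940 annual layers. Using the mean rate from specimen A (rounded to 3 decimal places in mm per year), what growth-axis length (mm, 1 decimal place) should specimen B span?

Specimen A: adjusted count: 22313 + 16 = 22329 annual layers.
A: Extension rate ≈ 3502.7 / 22329 = 0.157 mm/yr.
Length of B = 0.157 × 15940 = 2502.6 mm.

2502.6 mm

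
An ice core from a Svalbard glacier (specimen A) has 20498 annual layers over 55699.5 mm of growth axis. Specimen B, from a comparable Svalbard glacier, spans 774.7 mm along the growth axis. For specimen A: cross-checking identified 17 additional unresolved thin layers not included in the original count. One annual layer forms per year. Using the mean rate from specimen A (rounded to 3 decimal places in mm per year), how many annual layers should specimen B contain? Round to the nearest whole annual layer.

285 annual layers

Specimen A: true annual layer count = 20498 + 17 = 20515.
A: Extension rate ≈ 55699.5 / 20515 = 2.715 mm per year.
For B, 774.7 / 2.715 = 285.34 years ≈ 285 annual layers.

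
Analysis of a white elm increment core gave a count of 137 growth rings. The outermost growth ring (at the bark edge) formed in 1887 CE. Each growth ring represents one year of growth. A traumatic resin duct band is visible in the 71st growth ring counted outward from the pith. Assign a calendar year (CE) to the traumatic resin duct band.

1821 CE

Between growth ring 71 and the bark edge there are 137 − 71 = 66 growth rings.
1887 − 66 = 1821 CE.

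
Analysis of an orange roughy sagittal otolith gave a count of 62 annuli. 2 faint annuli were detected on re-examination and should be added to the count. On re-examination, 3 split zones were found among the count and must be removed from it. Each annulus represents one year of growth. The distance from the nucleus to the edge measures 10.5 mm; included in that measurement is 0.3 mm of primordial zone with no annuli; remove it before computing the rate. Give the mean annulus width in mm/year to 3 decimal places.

0.167 mm/year

True annulus count = 62 − 3 + 2 = 61.
Removing the 0.3 mm offcut leaves 10.5 − 0.3 = 10.2 mm.
Mean rate = 10.2 mm / 61 years ≈ 0.167 mm/year.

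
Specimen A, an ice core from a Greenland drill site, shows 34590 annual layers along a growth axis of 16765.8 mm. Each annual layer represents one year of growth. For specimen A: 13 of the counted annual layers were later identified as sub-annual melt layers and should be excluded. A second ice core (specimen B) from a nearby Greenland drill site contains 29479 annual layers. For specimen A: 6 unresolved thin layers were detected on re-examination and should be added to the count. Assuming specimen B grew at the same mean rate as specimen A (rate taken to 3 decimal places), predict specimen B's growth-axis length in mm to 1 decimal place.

14297.3 mm

Specimen A: adjusted count: 34590 − 13 + 6 = 34583 annual layers.
A: Mean rate = 16765.8 mm / 34583 years ≈ 0.485 mm per year.
For B, 0.485 mm/year × 29479 years = 14297.3 mm.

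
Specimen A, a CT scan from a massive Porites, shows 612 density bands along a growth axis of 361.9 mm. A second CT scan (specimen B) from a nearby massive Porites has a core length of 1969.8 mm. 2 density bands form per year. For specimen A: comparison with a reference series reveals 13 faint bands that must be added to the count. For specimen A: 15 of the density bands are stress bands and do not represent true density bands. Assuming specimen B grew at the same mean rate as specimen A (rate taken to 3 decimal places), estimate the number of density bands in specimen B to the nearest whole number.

Specimen A: correcting the raw count gives 612 − 15 + 13 = 610 true density bands.
Specimen A: 610 density bands at 2 per year is 610 / 2 = 305 years.
A: Mean rate = 361.9 mm / 305 years ≈ 1.187 mm/yr.
B spans 1969.8 / 1.187 = 1659.48 years; at 2 density bands per year that is 1659.48 × 2 ≈ 3319 density bands.

3319 density bands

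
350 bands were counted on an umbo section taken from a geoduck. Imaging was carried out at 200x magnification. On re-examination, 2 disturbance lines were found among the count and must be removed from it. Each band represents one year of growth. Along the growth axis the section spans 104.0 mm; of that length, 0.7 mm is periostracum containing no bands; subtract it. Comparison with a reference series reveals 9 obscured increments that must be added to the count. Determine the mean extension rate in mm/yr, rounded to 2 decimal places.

After corrections the count is 350 − 2 + 9 = 357 bands.
The growth record spans 104.0 − 0.7 = 103.3 mm.
Extension rate ≈ 103.3 / 357 = 0.29 mm/yr.

0.29 mm/yr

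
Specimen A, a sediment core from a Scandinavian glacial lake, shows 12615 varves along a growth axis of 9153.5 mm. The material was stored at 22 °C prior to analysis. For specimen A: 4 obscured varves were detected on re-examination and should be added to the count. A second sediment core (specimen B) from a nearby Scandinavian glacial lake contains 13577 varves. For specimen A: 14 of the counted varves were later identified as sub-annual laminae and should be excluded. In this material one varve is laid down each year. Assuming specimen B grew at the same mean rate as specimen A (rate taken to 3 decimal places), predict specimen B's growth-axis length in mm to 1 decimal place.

Specimen A: correcting the raw count gives 12615 − 14 + 4 = 12605 true varves.
A: Mean rate = 9153.5 mm / 12605 years ≈ 0.726 mm/yr.
Length of B = 0.726 × 13577 = 9856.9 mm.

9856.9 mm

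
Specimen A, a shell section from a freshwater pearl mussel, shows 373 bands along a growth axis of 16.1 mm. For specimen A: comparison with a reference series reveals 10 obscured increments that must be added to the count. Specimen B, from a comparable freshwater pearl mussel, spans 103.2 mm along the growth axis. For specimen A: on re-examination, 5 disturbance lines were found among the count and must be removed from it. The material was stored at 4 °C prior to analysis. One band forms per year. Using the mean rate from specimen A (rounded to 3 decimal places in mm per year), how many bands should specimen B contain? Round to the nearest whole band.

Specimen A: adjusted count: 373 − 5 + 10 = 378 bands.
A: Mean rate = 16.1 mm / 378 years ≈ 0.043 mm/year.
B spans 103.2 / 0.043 = 2400.00 years ≈ 2400 bands.

2400 bands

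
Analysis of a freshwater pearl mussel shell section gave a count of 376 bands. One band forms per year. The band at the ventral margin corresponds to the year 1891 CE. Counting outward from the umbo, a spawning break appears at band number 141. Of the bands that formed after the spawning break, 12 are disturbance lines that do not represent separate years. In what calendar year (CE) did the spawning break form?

The spawning break sits at band 141 from the umbo, so 376 − 141 = 235 bands formed after it.
235 − 12 false = 223 true bands after the spawning break.
Counting back 223 years from 1891 CE places the spawning break in 1891 − 223 = 1668 CE.

1668 CE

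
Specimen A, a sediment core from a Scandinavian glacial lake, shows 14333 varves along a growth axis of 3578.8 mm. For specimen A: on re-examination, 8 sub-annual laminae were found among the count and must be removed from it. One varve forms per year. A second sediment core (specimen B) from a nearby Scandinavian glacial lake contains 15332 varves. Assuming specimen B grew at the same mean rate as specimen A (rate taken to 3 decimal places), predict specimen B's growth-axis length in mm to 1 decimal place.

Specimen A: after corrections the count is 14333 − 8 = 14325 varves.
A: Extension rate ≈ 3578.8 / 14325 = 0.250 mm/year.
For B, 0.250 mm/year × 15332 years = 3833.0 mm.

3833.0 mm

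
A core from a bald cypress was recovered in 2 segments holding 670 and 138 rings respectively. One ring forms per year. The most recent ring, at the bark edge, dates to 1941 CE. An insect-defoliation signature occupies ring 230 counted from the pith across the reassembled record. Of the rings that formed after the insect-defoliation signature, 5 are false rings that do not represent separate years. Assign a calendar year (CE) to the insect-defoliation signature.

1368 CE

Total rings = 670 + 138 = 808.
Between ring 230 and the bark edge there are 808 − 230 = 578 rings.
Excluding 5 false rings: 578 − 5 = 573.
The ring at the bark edge is 1941 CE, so the insect-defoliation signature dates to 1941 − 573 = 1368 CE.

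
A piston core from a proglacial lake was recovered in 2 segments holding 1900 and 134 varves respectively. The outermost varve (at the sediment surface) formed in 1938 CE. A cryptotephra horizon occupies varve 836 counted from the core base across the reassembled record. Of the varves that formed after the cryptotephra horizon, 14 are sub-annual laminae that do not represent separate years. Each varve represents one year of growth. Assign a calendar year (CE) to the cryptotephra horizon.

754 CE

Total varves = 1900 + 134 = 2034.
2034 − 836 = 1198 varves lie beyond the cryptotephra horizon toward the sediment surface.
Removing the 14 false varves leaves 1198 − 14 = 1184 true varves beyond the cryptotephra horizon.
1938 − 1184 = 754 CE.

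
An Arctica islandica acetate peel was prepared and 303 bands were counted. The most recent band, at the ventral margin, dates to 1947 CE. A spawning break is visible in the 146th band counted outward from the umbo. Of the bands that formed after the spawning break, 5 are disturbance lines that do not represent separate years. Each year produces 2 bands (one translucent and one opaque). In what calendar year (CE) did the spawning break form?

Between band 146 and the ventral margin there are 303 − 146 = 157 bands.
Excluding 5 false bands: 157 − 5 = 152.
Dividing by 2 bands per year: 152 / 2 = 76 years.
Counting back 76 years from 1947 CE places the spawning break in 1947 − 76 = 1871 CE.

1871 CE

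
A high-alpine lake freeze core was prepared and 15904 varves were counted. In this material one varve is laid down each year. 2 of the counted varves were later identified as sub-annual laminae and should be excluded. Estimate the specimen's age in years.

Correcting the raw count gives 15904 − 2 = 15902 true varves.
One varve per year makes the duration 15902 years.

15902 yr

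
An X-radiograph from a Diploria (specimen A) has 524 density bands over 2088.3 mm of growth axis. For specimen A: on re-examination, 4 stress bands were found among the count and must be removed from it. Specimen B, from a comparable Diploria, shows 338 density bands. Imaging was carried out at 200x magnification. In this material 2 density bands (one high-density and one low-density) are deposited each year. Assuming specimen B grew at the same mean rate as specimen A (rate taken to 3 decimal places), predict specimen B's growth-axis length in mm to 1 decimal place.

Specimen A: after corrections the count is 524 − 4 = 520 density bands.
Specimen A: 520 density bands at 2 per year is 520 / 2 = 260 years.
A: 2088.3 mm over 260 years gives 2088.3 / 260 ≈ 8.032 mm/yr.
Specimen B: dividing by 2 density bands per year: 338 / 2 = 169 years. B's length ≈ 8.032 × 169 = 1357.4 mm.

1357.4 mm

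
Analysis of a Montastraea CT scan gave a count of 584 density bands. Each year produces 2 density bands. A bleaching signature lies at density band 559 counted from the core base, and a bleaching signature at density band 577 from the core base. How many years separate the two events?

9 yr

577 − 559 = 18 density bands lie between the two events.
With 2 density bands per year, 18 / 2 = 9 years.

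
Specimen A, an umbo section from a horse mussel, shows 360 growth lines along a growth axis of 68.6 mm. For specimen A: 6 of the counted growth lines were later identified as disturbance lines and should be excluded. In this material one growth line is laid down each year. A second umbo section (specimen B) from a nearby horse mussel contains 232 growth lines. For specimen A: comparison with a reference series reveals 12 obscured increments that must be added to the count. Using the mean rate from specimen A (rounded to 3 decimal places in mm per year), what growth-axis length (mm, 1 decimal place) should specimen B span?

Specimen A: correcting the raw count gives 360 − 6 + 12 = 366 true growth lines.
A: Extension rate ≈ 68.6 / 366 = 0.187 mm/year.
Length of B = 0.187 × 232 = 43.4 mm.

43.4 mm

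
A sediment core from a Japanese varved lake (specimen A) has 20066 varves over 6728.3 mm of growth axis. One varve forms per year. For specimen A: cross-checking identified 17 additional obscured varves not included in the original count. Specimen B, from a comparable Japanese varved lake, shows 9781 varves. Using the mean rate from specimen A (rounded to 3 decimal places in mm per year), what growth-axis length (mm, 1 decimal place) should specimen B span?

3276.6 mm

Specimen A: true varve count = 20066 + 17 = 20083.
A: Mean rate = 6728.3 mm / 20083 years ≈ 0.335 mm/year.
B's length ≈ 0.335 × 9781 = 3276.6 mm.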